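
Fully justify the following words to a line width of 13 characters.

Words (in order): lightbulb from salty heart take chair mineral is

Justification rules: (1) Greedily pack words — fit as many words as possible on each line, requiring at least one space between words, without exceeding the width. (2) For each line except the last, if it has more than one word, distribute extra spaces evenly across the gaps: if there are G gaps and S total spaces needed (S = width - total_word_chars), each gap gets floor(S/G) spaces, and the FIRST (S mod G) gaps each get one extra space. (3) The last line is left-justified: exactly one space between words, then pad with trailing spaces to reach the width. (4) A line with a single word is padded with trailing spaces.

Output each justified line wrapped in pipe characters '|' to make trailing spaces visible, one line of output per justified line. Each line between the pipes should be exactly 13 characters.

Answer: |lightbulb    |
|from    salty|
|heart    take|
|chair mineral|
|is           |

Derivation:
Line 1: ['lightbulb'] (min_width=9, slack=4)
Line 2: ['from', 'salty'] (min_width=10, slack=3)
Line 3: ['heart', 'take'] (min_width=10, slack=3)
Line 4: ['chair', 'mineral'] (min_width=13, slack=0)
Line 5: ['is'] (min_width=2, slack=11)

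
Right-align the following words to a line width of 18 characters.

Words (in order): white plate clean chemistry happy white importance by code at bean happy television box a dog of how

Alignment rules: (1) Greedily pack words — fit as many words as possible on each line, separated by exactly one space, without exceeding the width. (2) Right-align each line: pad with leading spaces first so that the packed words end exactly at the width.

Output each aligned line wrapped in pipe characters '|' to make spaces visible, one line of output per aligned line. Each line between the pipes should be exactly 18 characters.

Line 1: ['white', 'plate', 'clean'] (min_width=17, slack=1)
Line 2: ['chemistry', 'happy'] (min_width=15, slack=3)
Line 3: ['white', 'importance'] (min_width=16, slack=2)
Line 4: ['by', 'code', 'at', 'bean'] (min_width=15, slack=3)
Line 5: ['happy', 'television'] (min_width=16, slack=2)
Line 6: ['box', 'a', 'dog', 'of', 'how'] (min_width=16, slack=2)

Answer: | white plate clean|
|   chemistry happy|
|  white importance|
|   by code at bean|
|  happy television|
|  box a dog of how|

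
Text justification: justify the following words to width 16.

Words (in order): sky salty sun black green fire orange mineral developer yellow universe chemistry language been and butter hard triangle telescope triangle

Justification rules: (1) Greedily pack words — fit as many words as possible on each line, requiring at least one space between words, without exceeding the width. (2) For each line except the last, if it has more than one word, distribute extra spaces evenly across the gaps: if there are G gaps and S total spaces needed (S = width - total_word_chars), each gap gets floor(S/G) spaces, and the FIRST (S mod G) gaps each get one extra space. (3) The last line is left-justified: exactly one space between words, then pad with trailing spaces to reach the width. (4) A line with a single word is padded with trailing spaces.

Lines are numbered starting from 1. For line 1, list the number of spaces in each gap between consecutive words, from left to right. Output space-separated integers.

Line 1: ['sky', 'salty', 'sun'] (min_width=13, slack=3)
Line 2: ['black', 'green', 'fire'] (min_width=16, slack=0)
Line 3: ['orange', 'mineral'] (min_width=14, slack=2)
Line 4: ['developer', 'yellow'] (min_width=16, slack=0)
Line 5: ['universe'] (min_width=8, slack=8)
Line 6: ['chemistry'] (min_width=9, slack=7)
Line 7: ['language', 'been'] (min_width=13, slack=3)
Line 8: ['and', 'butter', 'hard'] (min_width=15, slack=1)
Line 9: ['triangle'] (min_width=8, slack=8)
Line 10: ['telescope'] (min_width=9, slack=7)
Line 11: ['triangle'] (min_width=8, slack=8)

Answer: 3 2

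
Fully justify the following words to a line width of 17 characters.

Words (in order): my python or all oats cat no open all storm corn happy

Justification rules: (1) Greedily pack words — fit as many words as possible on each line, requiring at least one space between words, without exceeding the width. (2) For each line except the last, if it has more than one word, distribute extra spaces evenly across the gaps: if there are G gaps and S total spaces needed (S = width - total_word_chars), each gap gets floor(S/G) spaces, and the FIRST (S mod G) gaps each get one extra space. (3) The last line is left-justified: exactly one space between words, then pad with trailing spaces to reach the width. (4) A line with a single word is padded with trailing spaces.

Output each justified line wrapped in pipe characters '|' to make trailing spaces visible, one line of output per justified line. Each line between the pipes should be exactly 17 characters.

Line 1: ['my', 'python', 'or', 'all'] (min_width=16, slack=1)
Line 2: ['oats', 'cat', 'no', 'open'] (min_width=16, slack=1)
Line 3: ['all', 'storm', 'corn'] (min_width=14, slack=3)
Line 4: ['happy'] (min_width=5, slack=12)

Answer: |my  python or all|
|oats  cat no open|
|all   storm  corn|
|happy            |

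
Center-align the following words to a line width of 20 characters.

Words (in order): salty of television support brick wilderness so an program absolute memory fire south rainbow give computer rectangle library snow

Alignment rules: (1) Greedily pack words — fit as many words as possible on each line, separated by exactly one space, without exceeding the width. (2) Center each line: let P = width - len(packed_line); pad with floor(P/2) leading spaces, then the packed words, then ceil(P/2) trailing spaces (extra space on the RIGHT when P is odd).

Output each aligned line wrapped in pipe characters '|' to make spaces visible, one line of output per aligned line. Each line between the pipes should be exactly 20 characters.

Answer: |salty of television |
|   support brick    |
|  wilderness so an  |
|  program absolute  |
| memory fire south  |
|    rainbow give    |
| computer rectangle |
|    library snow    |

Derivation:
Line 1: ['salty', 'of', 'television'] (min_width=19, slack=1)
Line 2: ['support', 'brick'] (min_width=13, slack=7)
Line 3: ['wilderness', 'so', 'an'] (min_width=16, slack=4)
Line 4: ['program', 'absolute'] (min_width=16, slack=4)
Line 5: ['memory', 'fire', 'south'] (min_width=17, slack=3)
Line 6: ['rainbow', 'give'] (min_width=12, slack=8)
Line 7: ['computer', 'rectangle'] (min_width=18, slack=2)
Line 8: ['library', 'snow'] (min_width=12, slack=8)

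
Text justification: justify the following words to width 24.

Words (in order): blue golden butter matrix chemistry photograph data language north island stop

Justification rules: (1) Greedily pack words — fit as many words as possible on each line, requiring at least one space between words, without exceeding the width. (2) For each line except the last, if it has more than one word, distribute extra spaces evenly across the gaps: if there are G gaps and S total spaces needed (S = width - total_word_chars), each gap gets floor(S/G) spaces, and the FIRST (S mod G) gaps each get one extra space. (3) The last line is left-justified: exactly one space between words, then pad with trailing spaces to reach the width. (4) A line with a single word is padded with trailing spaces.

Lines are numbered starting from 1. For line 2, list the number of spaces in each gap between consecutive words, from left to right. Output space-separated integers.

Answer: 9

Derivation:
Line 1: ['blue', 'golden', 'butter'] (min_width=18, slack=6)
Line 2: ['matrix', 'chemistry'] (min_width=16, slack=8)
Line 3: ['photograph', 'data', 'language'] (min_width=24, slack=0)
Line 4: ['north', 'island', 'stop'] (min_width=17, slack=7)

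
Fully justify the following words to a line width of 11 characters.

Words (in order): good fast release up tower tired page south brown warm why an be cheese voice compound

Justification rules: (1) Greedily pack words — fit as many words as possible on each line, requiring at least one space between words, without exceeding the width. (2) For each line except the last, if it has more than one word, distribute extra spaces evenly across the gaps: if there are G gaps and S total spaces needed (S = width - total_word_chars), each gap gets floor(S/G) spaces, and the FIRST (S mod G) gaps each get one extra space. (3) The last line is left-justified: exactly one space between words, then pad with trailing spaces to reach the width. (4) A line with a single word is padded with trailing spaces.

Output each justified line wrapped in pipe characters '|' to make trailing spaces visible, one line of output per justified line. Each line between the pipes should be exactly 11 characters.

Answer: |good   fast|
|release  up|
|tower tired|
|page  south|
|brown  warm|
|why  an  be|
|cheese     |
|voice      |
|compound   |

Derivation:
Line 1: ['good', 'fast'] (min_width=9, slack=2)
Line 2: ['release', 'up'] (min_width=10, slack=1)
Line 3: ['tower', 'tired'] (min_width=11, slack=0)
Line 4: ['page', 'south'] (min_width=10, slack=1)
Line 5: ['brown', 'warm'] (min_width=10, slack=1)
Line 6: ['why', 'an', 'be'] (min_width=9, slack=2)
Line 7: ['cheese'] (min_width=6, slack=5)
Line 8: ['voice'] (min_width=5, slack=6)
Line 9: ['compound'] (min_width=8, slack=3)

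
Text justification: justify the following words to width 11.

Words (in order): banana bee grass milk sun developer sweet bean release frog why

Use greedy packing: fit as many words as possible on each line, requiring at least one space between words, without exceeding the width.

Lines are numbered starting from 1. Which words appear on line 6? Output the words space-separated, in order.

Answer: release

Derivation:
Line 1: ['banana', 'bee'] (min_width=10, slack=1)
Line 2: ['grass', 'milk'] (min_width=10, slack=1)
Line 3: ['sun'] (min_width=3, slack=8)
Line 4: ['developer'] (min_width=9, slack=2)
Line 5: ['sweet', 'bean'] (min_width=10, slack=1)
Line 6: ['release'] (min_width=7, slack=4)
Line 7: ['frog', 'why'] (min_width=8, slack=3)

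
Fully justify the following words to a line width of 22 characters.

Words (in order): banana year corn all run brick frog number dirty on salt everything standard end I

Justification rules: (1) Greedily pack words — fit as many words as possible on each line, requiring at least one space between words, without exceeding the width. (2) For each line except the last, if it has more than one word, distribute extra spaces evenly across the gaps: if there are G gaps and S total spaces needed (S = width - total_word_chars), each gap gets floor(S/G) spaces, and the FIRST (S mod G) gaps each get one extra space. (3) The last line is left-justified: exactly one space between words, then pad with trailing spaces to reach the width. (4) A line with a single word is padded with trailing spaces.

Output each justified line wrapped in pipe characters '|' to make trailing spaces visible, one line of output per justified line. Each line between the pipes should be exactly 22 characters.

Line 1: ['banana', 'year', 'corn', 'all'] (min_width=20, slack=2)
Line 2: ['run', 'brick', 'frog', 'number'] (min_width=21, slack=1)
Line 3: ['dirty', 'on', 'salt'] (min_width=13, slack=9)
Line 4: ['everything', 'standard'] (min_width=19, slack=3)
Line 5: ['end', 'I'] (min_width=5, slack=17)

Answer: |banana  year  corn all|
|run  brick frog number|
|dirty      on     salt|
|everything    standard|
|end I                 |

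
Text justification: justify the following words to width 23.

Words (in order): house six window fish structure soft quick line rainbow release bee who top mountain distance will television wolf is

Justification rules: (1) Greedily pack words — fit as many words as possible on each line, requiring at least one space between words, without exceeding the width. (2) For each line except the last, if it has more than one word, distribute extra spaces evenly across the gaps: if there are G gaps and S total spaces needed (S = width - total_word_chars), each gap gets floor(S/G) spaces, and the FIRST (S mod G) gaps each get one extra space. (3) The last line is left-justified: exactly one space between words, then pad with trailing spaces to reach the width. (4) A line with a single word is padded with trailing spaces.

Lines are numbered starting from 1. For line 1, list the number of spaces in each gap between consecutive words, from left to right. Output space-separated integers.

Answer: 2 2 1

Derivation:
Line 1: ['house', 'six', 'window', 'fish'] (min_width=21, slack=2)
Line 2: ['structure', 'soft', 'quick'] (min_width=20, slack=3)
Line 3: ['line', 'rainbow', 'release'] (min_width=20, slack=3)
Line 4: ['bee', 'who', 'top', 'mountain'] (min_width=20, slack=3)
Line 5: ['distance', 'will'] (min_width=13, slack=10)
Line 6: ['television', 'wolf', 'is'] (min_width=18, slack=5)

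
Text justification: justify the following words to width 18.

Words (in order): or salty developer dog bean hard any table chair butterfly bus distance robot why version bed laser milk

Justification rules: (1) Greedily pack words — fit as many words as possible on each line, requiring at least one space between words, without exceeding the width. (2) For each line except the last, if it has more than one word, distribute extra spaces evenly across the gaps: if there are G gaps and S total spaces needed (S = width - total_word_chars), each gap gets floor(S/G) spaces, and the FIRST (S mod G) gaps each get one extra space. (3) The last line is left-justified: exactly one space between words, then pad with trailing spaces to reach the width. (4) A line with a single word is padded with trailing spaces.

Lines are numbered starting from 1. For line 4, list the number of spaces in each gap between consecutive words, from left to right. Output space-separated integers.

Answer: 6

Derivation:
Line 1: ['or', 'salty', 'developer'] (min_width=18, slack=0)
Line 2: ['dog', 'bean', 'hard', 'any'] (min_width=17, slack=1)
Line 3: ['table', 'chair'] (min_width=11, slack=7)
Line 4: ['butterfly', 'bus'] (min_width=13, slack=5)
Line 5: ['distance', 'robot', 'why'] (min_width=18, slack=0)
Line 6: ['version', 'bed', 'laser'] (min_width=17, slack=1)
Line 7: ['milk'] (min_width=4, slack=14)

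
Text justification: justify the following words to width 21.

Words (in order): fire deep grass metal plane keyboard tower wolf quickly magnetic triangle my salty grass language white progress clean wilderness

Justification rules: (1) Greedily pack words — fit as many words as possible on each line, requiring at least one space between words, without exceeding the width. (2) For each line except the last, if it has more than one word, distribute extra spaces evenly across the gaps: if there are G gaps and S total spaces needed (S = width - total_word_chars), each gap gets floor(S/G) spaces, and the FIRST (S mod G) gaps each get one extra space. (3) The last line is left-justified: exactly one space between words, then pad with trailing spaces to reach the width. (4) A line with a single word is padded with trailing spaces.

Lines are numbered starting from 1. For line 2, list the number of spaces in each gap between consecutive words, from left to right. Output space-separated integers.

Line 1: ['fire', 'deep', 'grass', 'metal'] (min_width=21, slack=0)
Line 2: ['plane', 'keyboard', 'tower'] (min_width=20, slack=1)
Line 3: ['wolf', 'quickly', 'magnetic'] (min_width=21, slack=0)
Line 4: ['triangle', 'my', 'salty'] (min_width=17, slack=4)
Line 5: ['grass', 'language', 'white'] (min_width=20, slack=1)
Line 6: ['progress', 'clean'] (min_width=14, slack=7)
Line 7: ['wilderness'] (min_width=10, slack=11)

Answer: 2 1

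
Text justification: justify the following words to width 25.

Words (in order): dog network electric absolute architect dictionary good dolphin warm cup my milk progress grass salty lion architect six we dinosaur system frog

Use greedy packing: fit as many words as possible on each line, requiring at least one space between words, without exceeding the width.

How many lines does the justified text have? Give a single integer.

Answer: 7

Derivation:
Line 1: ['dog', 'network', 'electric'] (min_width=20, slack=5)
Line 2: ['absolute', 'architect'] (min_width=18, slack=7)
Line 3: ['dictionary', 'good', 'dolphin'] (min_width=23, slack=2)
Line 4: ['warm', 'cup', 'my', 'milk', 'progress'] (min_width=25, slack=0)
Line 5: ['grass', 'salty', 'lion'] (min_width=16, slack=9)
Line 6: ['architect', 'six', 'we', 'dinosaur'] (min_width=25, slack=0)
Line 7: ['system', 'frog'] (min_width=11, slack=14)
Total lines: 7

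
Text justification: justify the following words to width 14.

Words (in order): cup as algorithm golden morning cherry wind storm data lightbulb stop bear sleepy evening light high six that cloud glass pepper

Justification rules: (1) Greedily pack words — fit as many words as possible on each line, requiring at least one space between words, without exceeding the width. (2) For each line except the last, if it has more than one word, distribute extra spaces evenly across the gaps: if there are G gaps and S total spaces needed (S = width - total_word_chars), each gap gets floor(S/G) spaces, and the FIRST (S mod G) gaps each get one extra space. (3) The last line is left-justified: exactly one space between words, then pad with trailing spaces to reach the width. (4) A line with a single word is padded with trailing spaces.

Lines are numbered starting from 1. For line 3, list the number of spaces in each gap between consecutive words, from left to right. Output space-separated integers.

Answer: 1

Derivation:
Line 1: ['cup', 'as'] (min_width=6, slack=8)
Line 2: ['algorithm'] (min_width=9, slack=5)
Line 3: ['golden', 'morning'] (min_width=14, slack=0)
Line 4: ['cherry', 'wind'] (min_width=11, slack=3)
Line 5: ['storm', 'data'] (min_width=10, slack=4)
Line 6: ['lightbulb', 'stop'] (min_width=14, slack=0)
Line 7: ['bear', 'sleepy'] (min_width=11, slack=3)
Line 8: ['evening', 'light'] (min_width=13, slack=1)
Line 9: ['high', 'six', 'that'] (min_width=13, slack=1)
Line 10: ['cloud', 'glass'] (min_width=11, slack=3)
Line 11: ['pepper'] (min_width=6, slack=8)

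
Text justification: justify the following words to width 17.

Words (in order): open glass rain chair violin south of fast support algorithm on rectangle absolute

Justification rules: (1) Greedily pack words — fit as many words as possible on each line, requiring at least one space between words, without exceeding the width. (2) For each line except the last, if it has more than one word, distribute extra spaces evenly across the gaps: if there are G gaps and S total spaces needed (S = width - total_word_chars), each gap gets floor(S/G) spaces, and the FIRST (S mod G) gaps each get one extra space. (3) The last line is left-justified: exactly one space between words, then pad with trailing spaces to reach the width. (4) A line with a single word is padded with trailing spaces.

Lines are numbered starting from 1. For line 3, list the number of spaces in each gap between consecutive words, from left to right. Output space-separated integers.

Answer: 3 3

Derivation:
Line 1: ['open', 'glass', 'rain'] (min_width=15, slack=2)
Line 2: ['chair', 'violin'] (min_width=12, slack=5)
Line 3: ['south', 'of', 'fast'] (min_width=13, slack=4)
Line 4: ['support', 'algorithm'] (min_width=17, slack=0)
Line 5: ['on', 'rectangle'] (min_width=12, slack=5)
Line 6: ['absolute'] (min_width=8, slack=9)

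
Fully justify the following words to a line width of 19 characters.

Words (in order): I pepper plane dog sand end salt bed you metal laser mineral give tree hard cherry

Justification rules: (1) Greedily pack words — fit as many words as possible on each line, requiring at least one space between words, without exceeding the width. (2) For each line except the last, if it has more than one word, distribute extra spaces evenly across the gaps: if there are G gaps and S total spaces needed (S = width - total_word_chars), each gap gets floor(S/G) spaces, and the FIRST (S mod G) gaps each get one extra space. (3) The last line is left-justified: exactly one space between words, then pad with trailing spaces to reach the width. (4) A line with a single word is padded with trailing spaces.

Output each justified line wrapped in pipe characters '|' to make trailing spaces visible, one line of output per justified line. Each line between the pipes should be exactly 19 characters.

Line 1: ['I', 'pepper', 'plane', 'dog'] (min_width=18, slack=1)
Line 2: ['sand', 'end', 'salt', 'bed'] (min_width=17, slack=2)
Line 3: ['you', 'metal', 'laser'] (min_width=15, slack=4)
Line 4: ['mineral', 'give', 'tree'] (min_width=17, slack=2)
Line 5: ['hard', 'cherry'] (min_width=11, slack=8)

Answer: |I  pepper plane dog|
|sand  end  salt bed|
|you   metal   laser|
|mineral  give  tree|
|hard cherry        |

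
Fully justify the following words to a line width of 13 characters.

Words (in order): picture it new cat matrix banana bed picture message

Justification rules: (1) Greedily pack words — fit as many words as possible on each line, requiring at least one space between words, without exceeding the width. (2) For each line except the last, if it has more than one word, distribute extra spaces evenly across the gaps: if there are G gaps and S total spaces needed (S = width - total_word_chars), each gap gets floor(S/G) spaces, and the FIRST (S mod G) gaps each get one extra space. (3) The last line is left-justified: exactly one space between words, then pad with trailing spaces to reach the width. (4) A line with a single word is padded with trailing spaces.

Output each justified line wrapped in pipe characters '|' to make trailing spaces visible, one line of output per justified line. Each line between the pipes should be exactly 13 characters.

Line 1: ['picture', 'it'] (min_width=10, slack=3)
Line 2: ['new', 'cat'] (min_width=7, slack=6)
Line 3: ['matrix', 'banana'] (min_width=13, slack=0)
Line 4: ['bed', 'picture'] (min_width=11, slack=2)
Line 5: ['message'] (min_width=7, slack=6)

Answer: |picture    it|
|new       cat|
|matrix banana|
|bed   picture|
|message      |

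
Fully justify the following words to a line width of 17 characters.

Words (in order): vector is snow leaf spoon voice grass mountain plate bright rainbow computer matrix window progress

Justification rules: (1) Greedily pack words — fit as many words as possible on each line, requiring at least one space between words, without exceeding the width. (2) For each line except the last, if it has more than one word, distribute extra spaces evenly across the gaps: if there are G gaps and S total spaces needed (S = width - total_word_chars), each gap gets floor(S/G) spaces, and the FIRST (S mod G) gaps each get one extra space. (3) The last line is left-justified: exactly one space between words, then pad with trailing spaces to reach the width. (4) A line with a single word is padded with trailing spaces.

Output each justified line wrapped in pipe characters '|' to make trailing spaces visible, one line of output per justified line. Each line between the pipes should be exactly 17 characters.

Answer: |vector   is  snow|
|leaf  spoon voice|
|grass    mountain|
|plate      bright|
|rainbow  computer|
|matrix     window|
|progress         |

Derivation:
Line 1: ['vector', 'is', 'snow'] (min_width=14, slack=3)
Line 2: ['leaf', 'spoon', 'voice'] (min_width=16, slack=1)
Line 3: ['grass', 'mountain'] (min_width=14, slack=3)
Line 4: ['plate', 'bright'] (min_width=12, slack=5)
Line 5: ['rainbow', 'computer'] (min_width=16, slack=1)
Line 6: ['matrix', 'window'] (min_width=13, slack=4)
Line 7: ['progress'] (min_width=8, slack=9)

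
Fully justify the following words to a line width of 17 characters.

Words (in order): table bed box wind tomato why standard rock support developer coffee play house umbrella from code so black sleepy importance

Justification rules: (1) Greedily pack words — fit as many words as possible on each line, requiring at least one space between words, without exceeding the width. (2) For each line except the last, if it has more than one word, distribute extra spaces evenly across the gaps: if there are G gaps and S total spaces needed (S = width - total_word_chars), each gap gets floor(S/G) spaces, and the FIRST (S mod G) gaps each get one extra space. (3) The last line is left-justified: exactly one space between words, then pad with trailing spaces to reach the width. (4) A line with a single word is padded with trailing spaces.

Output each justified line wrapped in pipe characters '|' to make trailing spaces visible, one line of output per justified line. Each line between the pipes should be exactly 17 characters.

Answer: |table   bed   box|
|wind  tomato  why|
|standard     rock|
|support developer|
|coffee play house|
|umbrella     from|
|code   so   black|
|sleepy importance|

Derivation:
Line 1: ['table', 'bed', 'box'] (min_width=13, slack=4)
Line 2: ['wind', 'tomato', 'why'] (min_width=15, slack=2)
Line 3: ['standard', 'rock'] (min_width=13, slack=4)
Line 4: ['support', 'developer'] (min_width=17, slack=0)
Line 5: ['coffee', 'play', 'house'] (min_width=17, slack=0)
Line 6: ['umbrella', 'from'] (min_width=13, slack=4)
Line 7: ['code', 'so', 'black'] (min_width=13, slack=4)
Line 8: ['sleepy', 'importance'] (min_width=17, slack=0)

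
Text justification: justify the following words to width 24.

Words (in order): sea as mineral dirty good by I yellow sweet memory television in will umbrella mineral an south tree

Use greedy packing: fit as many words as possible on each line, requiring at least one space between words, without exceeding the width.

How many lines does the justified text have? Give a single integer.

Line 1: ['sea', 'as', 'mineral', 'dirty'] (min_width=20, slack=4)
Line 2: ['good', 'by', 'I', 'yellow', 'sweet'] (min_width=22, slack=2)
Line 3: ['memory', 'television', 'in'] (min_width=20, slack=4)
Line 4: ['will', 'umbrella', 'mineral', 'an'] (min_width=24, slack=0)
Line 5: ['south', 'tree'] (min_width=10, slack=14)
Total lines: 5

Answer: 5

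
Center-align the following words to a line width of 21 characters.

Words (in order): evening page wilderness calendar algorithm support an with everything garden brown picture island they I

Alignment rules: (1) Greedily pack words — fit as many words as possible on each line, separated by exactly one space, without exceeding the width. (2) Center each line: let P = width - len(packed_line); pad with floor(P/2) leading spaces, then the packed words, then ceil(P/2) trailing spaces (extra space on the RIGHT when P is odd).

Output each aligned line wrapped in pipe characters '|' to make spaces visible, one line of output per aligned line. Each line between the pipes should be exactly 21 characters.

Line 1: ['evening', 'page'] (min_width=12, slack=9)
Line 2: ['wilderness', 'calendar'] (min_width=19, slack=2)
Line 3: ['algorithm', 'support', 'an'] (min_width=20, slack=1)
Line 4: ['with', 'everything'] (min_width=15, slack=6)
Line 5: ['garden', 'brown', 'picture'] (min_width=20, slack=1)
Line 6: ['island', 'they', 'I'] (min_width=13, slack=8)

Answer: |    evening page     |
| wilderness calendar |
|algorithm support an |
|   with everything   |
|garden brown picture |
|    island they I    |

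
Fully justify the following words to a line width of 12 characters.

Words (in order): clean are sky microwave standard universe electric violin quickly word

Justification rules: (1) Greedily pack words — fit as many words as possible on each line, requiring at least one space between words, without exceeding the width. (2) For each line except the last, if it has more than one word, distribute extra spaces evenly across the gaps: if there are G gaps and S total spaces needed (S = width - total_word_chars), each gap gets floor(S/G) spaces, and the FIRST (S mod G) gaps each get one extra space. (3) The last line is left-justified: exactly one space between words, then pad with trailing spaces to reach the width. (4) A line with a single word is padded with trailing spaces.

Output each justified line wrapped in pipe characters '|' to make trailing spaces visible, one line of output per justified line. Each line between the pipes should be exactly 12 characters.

Line 1: ['clean', 'are'] (min_width=9, slack=3)
Line 2: ['sky'] (min_width=3, slack=9)
Line 3: ['microwave'] (min_width=9, slack=3)
Line 4: ['standard'] (min_width=8, slack=4)
Line 5: ['universe'] (min_width=8, slack=4)
Line 6: ['electric'] (min_width=8, slack=4)
Line 7: ['violin'] (min_width=6, slack=6)
Line 8: ['quickly', 'word'] (min_width=12, slack=0)

Answer: |clean    are|
|sky         |
|microwave   |
|standard    |
|universe    |
|electric    |
|violin      |
|quickly word|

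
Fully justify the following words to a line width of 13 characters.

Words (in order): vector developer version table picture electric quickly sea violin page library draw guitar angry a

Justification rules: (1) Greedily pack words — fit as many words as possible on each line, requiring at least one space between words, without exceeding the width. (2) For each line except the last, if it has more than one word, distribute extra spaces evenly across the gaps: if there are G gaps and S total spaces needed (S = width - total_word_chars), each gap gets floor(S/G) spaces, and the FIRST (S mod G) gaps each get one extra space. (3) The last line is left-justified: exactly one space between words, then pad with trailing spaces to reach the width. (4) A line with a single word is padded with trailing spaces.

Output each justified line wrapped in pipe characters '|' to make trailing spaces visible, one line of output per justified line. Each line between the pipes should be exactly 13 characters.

Line 1: ['vector'] (min_width=6, slack=7)
Line 2: ['developer'] (min_width=9, slack=4)
Line 3: ['version', 'table'] (min_width=13, slack=0)
Line 4: ['picture'] (min_width=7, slack=6)
Line 5: ['electric'] (min_width=8, slack=5)
Line 6: ['quickly', 'sea'] (min_width=11, slack=2)
Line 7: ['violin', 'page'] (min_width=11, slack=2)
Line 8: ['library', 'draw'] (min_width=12, slack=1)
Line 9: ['guitar', 'angry'] (min_width=12, slack=1)
Line 10: ['a'] (min_width=1, slack=12)

Answer: |vector       |
|developer    |
|version table|
|picture      |
|electric     |
|quickly   sea|
|violin   page|
|library  draw|
|guitar  angry|
|a            |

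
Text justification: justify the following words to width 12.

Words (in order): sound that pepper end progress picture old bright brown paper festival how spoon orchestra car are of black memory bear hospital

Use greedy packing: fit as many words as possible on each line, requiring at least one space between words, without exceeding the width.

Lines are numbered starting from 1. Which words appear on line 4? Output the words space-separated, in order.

Line 1: ['sound', 'that'] (min_width=10, slack=2)
Line 2: ['pepper', 'end'] (min_width=10, slack=2)
Line 3: ['progress'] (min_width=8, slack=4)
Line 4: ['picture', 'old'] (min_width=11, slack=1)
Line 5: ['bright', 'brown'] (min_width=12, slack=0)
Line 6: ['paper'] (min_width=5, slack=7)
Line 7: ['festival', 'how'] (min_width=12, slack=0)
Line 8: ['spoon'] (min_width=5, slack=7)
Line 9: ['orchestra'] (min_width=9, slack=3)
Line 10: ['car', 'are', 'of'] (min_width=10, slack=2)
Line 11: ['black', 'memory'] (min_width=12, slack=0)
Line 12: ['bear'] (min_width=4, slack=8)
Line 13: ['hospital'] (min_width=8, slack=4)

Answer: picture old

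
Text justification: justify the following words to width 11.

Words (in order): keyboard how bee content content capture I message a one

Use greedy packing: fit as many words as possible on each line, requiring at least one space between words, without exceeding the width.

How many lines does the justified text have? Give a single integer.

Answer: 7

Derivation:
Line 1: ['keyboard'] (min_width=8, slack=3)
Line 2: ['how', 'bee'] (min_width=7, slack=4)
Line 3: ['content'] (min_width=7, slack=4)
Line 4: ['content'] (min_width=7, slack=4)
Line 5: ['capture', 'I'] (min_width=9, slack=2)
Line 6: ['message', 'a'] (min_width=9, slack=2)
Line 7: ['one'] (min_width=3, slack=8)
Total lines: 7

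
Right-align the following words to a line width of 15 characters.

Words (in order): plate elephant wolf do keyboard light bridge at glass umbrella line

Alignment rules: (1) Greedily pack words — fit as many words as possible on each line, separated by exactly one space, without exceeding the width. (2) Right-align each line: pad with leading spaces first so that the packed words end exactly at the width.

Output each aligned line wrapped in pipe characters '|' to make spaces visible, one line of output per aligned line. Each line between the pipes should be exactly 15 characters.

Line 1: ['plate', 'elephant'] (min_width=14, slack=1)
Line 2: ['wolf', 'do'] (min_width=7, slack=8)
Line 3: ['keyboard', 'light'] (min_width=14, slack=1)
Line 4: ['bridge', 'at', 'glass'] (min_width=15, slack=0)
Line 5: ['umbrella', 'line'] (min_width=13, slack=2)

Answer: | plate elephant|
|        wolf do|
| keyboard light|
|bridge at glass|
|  umbrella line|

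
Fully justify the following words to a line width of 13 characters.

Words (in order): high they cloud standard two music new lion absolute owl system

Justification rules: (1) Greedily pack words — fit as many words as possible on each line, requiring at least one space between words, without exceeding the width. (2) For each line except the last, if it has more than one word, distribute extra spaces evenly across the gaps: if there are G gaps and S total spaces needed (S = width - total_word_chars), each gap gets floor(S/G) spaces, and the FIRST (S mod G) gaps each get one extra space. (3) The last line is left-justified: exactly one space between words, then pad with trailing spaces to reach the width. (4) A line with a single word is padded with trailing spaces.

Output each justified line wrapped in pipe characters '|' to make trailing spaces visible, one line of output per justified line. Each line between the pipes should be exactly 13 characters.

Answer: |high     they|
|cloud        |
|standard  two|
|music     new|
|lion absolute|
|owl system   |

Derivation:
Line 1: ['high', 'they'] (min_width=9, slack=4)
Line 2: ['cloud'] (min_width=5, slack=8)
Line 3: ['standard', 'two'] (min_width=12, slack=1)
Line 4: ['music', 'new'] (min_width=9, slack=4)
Line 5: ['lion', 'absolute'] (min_width=13, slack=0)
Line 6: ['owl', 'system'] (min_width=10, slack=3)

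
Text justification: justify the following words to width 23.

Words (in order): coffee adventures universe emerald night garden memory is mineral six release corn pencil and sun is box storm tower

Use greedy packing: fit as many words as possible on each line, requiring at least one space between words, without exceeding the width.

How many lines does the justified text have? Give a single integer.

Answer: 6

Derivation:
Line 1: ['coffee', 'adventures'] (min_width=17, slack=6)
Line 2: ['universe', 'emerald', 'night'] (min_width=22, slack=1)
Line 3: ['garden', 'memory', 'is'] (min_width=16, slack=7)
Line 4: ['mineral', 'six', 'release'] (min_width=19, slack=4)
Line 5: ['corn', 'pencil', 'and', 'sun', 'is'] (min_width=22, slack=1)
Line 6: ['box', 'storm', 'tower'] (min_width=15, slack=8)
Total lines: 6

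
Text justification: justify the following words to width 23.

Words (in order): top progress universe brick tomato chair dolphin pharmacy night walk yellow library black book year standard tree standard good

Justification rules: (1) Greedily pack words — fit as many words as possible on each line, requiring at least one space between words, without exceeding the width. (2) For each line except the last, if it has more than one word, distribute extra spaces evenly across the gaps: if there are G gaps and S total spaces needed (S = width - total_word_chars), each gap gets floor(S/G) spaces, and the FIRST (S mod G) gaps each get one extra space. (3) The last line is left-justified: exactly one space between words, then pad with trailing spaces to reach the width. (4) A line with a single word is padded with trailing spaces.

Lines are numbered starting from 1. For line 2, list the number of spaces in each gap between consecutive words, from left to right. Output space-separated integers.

Line 1: ['top', 'progress', 'universe'] (min_width=21, slack=2)
Line 2: ['brick', 'tomato', 'chair'] (min_width=18, slack=5)
Line 3: ['dolphin', 'pharmacy', 'night'] (min_width=22, slack=1)
Line 4: ['walk', 'yellow', 'library'] (min_width=19, slack=4)
Line 5: ['black', 'book', 'year'] (min_width=15, slack=8)
Line 6: ['standard', 'tree', 'standard'] (min_width=22, slack=1)
Line 7: ['good'] (min_width=4, slack=19)

Answer: 4 3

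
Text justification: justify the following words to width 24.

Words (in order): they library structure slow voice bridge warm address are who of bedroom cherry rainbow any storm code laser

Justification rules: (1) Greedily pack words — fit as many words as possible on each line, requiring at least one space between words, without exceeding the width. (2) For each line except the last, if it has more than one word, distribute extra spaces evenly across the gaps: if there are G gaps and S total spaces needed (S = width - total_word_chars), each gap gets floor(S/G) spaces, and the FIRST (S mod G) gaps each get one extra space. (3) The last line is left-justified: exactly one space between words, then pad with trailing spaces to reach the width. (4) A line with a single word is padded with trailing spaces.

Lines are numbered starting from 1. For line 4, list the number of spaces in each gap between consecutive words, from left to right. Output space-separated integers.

Line 1: ['they', 'library', 'structure'] (min_width=22, slack=2)
Line 2: ['slow', 'voice', 'bridge', 'warm'] (min_width=22, slack=2)
Line 3: ['address', 'are', 'who', 'of'] (min_width=18, slack=6)
Line 4: ['bedroom', 'cherry', 'rainbow'] (min_width=22, slack=2)
Line 5: ['any', 'storm', 'code', 'laser'] (min_width=20, slack=4)

Answer: 2 2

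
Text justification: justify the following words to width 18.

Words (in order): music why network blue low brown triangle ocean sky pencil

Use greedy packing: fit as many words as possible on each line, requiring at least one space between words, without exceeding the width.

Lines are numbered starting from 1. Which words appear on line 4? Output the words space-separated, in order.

Answer: pencil

Derivation:
Line 1: ['music', 'why', 'network'] (min_width=17, slack=1)
Line 2: ['blue', 'low', 'brown'] (min_width=14, slack=4)
Line 3: ['triangle', 'ocean', 'sky'] (min_width=18, slack=0)
Line 4: ['pencil'] (min_width=6, slack=12)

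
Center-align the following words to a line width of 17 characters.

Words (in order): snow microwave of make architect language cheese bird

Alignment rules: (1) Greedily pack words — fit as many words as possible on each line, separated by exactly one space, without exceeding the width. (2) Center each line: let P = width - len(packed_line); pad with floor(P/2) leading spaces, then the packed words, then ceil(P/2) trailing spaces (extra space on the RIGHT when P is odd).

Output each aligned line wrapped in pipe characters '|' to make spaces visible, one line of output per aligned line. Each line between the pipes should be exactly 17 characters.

Answer: |snow microwave of|
| make architect  |
| language cheese |
|      bird       |

Derivation:
Line 1: ['snow', 'microwave', 'of'] (min_width=17, slack=0)
Line 2: ['make', 'architect'] (min_width=14, slack=3)
Line 3: ['language', 'cheese'] (min_width=15, slack=2)
Line 4: ['bird'] (min_width=4, slack=13)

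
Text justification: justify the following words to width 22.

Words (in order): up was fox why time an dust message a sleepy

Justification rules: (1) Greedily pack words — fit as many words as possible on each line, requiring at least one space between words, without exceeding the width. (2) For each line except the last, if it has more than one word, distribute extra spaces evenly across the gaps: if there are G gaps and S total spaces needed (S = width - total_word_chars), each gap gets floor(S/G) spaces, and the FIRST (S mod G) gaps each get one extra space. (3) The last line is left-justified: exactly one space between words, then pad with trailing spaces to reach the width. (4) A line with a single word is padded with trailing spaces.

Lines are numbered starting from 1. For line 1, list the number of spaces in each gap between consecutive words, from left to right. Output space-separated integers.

Line 1: ['up', 'was', 'fox', 'why', 'time', 'an'] (min_width=22, slack=0)
Line 2: ['dust', 'message', 'a', 'sleepy'] (min_width=21, slack=1)

Answer: 1 1 1 1 1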